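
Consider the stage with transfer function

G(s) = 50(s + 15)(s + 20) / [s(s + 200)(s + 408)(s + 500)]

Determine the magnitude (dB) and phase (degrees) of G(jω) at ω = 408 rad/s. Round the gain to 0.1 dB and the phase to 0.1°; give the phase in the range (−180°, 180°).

-78.4 dB, -63.0°

At s = jω = j408:
zero (s+15): 15 + j408 → |·| = √(15²+408²) = √166689 ≈ 408.28, ∠ = arctan(408/15) ≈ 87.89°
zero (s+20): 20 + j408 → |·| = √(20²+408²) = √166864 ≈ 408.49, ∠ = arctan(408/20) ≈ 87.19°
pole (s+200): 200 + j408 → |·| = √(200²+408²) = √206464 ≈ 454.38, ∠ = arctan(408/200) ≈ 63.89°
pole (s+408): 408 + j408 → |·| = √(408²+408²) = √332928 ≈ 577, ∠ = arctan(408/408) ≈ 45.00°
pole (s+500): 500 + j408 → |·| = √(500²+408²) = √416464 ≈ 645.34, ∠ = arctan(408/500) ≈ 39.21°
pole at origin: |s| = 408, ∠ = 90.00° (in denominator)
|G| = 50 · 1.6678e+05 / 6.9031e+10 ≈ 0.0001208
Gain = 20 log₁₀(0.0001208) ≈ -78.36 dB
∠G = 175.08° − 238.10° = -63.02°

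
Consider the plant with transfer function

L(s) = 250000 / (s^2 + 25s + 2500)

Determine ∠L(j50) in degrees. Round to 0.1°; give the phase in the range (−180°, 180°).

At s = jω = j50:
quadratic: (j50)² + 25·j50 + 2500 = 0 + j1250 → |·| ≈ 1250, ∠ ≈ 90.00°
∠L = 0.00° − 90.00° = -90.00°

-90.0°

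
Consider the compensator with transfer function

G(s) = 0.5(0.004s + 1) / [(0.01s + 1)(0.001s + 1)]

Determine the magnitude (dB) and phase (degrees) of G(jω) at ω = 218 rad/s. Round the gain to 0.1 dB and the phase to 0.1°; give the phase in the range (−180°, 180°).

-11.4 dB, -36.6°

At ω = 218 rad/s:
zero (1 + j218·0.004) = 1 + j0.872 → |·| ≈ 1.3268, ∠ ≈ 41.09°
pole (1 + j218·0.01) = 1 + j2.18 → |·| ≈ 2.3984, ∠ ≈ 65.36°
pole (1 + j218·0.001) = 1 + j0.218 → |·| ≈ 1.0235, ∠ ≈ 12.30°
|G| = 0.5 · 1.3268 / (2.3984 · 1.0235) ≈ 0.27025
Gain = 20 log₁₀(0.27025) ≈ -11.36 dB
∠G = (41.09°) − (65.36° + 12.30°) = -36.57°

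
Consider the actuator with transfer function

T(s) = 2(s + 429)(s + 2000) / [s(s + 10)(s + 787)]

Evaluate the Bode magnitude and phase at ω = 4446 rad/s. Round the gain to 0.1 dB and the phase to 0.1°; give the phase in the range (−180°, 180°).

At s = jω = j4446:
zero (s+429): 429 + j4446 → |·| = √(429²+4446²) = √19950957 ≈ 4466.6, ∠ = arctan(4446/429) ≈ 84.49°
zero (s+2000): 2000 + j4446 → |·| = √(2000²+4446²) = √23766916 ≈ 4875.1, ∠ = arctan(4446/2000) ≈ 65.78°
pole (s+10): 10 + j4446 → |·| = √(10²+4446²) = √19767016 ≈ 4446, ∠ = arctan(4446/10) ≈ 89.87°
pole (s+787): 787 + j4446 → |·| = √(787²+4446²) = √20386285 ≈ 4515.1, ∠ = arctan(4446/787) ≈ 79.96°
pole at origin: |s| = 4446, ∠ = 90.00° (in denominator)
|T| = 2 · 2.1775e+07 / 8.925e+10 ≈ 0.00048796
Gain = 20 log₁₀(0.00048796) ≈ -66.23 dB
∠T = 150.27° − 259.83° = -109.56°

-66.2 dB, -109.6°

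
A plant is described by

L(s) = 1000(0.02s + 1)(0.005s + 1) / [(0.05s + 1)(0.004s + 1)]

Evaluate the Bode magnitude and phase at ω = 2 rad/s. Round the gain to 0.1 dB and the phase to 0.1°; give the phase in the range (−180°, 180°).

60.0 dB, -3.3°

At ω = 2 rad/s:
zero (1 + j2·0.02) = 1 + j0.04 → |·| ≈ 1.0008, ∠ ≈ 2.29°
zero (1 + j2·0.005) = 1 + j0.01 → |·| ≈ 1, ∠ ≈ 0.57°
pole (1 + j2·0.05) = 1 + j0.1 → |·| ≈ 1.005, ∠ ≈ 5.71°
pole (1 + j2·0.004) = 1 + j0.008 → |·| ≈ 1, ∠ ≈ 0.46°
|L| = 1000 · 1.0008 · 1 / (1.005 · 1) ≈ 995.82
Gain = 20 log₁₀(995.82) ≈ 59.96 dB
∠L = (2.29° + 0.57°) − (5.71° + 0.46°) = -3.31°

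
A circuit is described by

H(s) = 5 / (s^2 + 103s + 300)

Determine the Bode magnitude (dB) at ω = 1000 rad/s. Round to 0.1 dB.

Substitute s = j1000:
Numerator: 5 = 5 + j0
Denominator: (j1000)^2 + 103(j1000) + 300 = -999700 + j103000
|N| = √(5² + 0²) ≈ 5, ∠N ≈ 0.00°
|D| = √(999700² + 103000²) ≈ 1.005e+06, ∠D ≈ 174.12°
|H| = 5 / 1.005e+06 ≈ 4.9751e-06
Gain = 20 log₁₀(4.9751e-06) ≈ -106.06 dB

-106.1 dB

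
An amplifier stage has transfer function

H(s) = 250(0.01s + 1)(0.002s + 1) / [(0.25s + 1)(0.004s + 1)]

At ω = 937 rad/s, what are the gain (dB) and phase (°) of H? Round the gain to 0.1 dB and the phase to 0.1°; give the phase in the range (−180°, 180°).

At ω = 937 rad/s:
zero (1 + j937·0.01) = 1 + j9.37 → |·| ≈ 9.4232, ∠ ≈ 83.91°
zero (1 + j937·0.002) = 1 + j1.874 → |·| ≈ 2.1241, ∠ ≈ 61.91°
pole (1 + j937·0.25) = 1 + j234.25 → |·| ≈ 234.25, ∠ ≈ 89.76°
pole (1 + j937·0.004) = 1 + j3.748 → |·| ≈ 3.8791, ∠ ≈ 75.06°
|H| = 250 · 9.4232 · 2.1241 / (234.25 · 3.8791) ≈ 5.5068
Gain = 20 log₁₀(5.5068) ≈ 14.82 dB
∠H = (83.91° + 61.91°) − (89.76° + 75.06°) = -19.00°

14.8 dB, -19.0°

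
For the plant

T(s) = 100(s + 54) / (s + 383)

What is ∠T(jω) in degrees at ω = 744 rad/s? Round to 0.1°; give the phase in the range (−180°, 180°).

23.1°

At s = jω = j744:
zero (s+54): 54 + j744 → |·| = √(54²+744²) = √556452 ≈ 745.96, ∠ = arctan(744/54) ≈ 85.85°
pole (s+383): 383 + j744 → |·| = √(383²+744²) = √700225 ≈ 836.79, ∠ = arctan(744/383) ≈ 62.76°
∠T = 85.85° − 62.76° = 23.09°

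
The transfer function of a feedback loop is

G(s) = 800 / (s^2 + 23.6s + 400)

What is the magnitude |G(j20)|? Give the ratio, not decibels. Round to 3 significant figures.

1.69

At s = jω = j20:
quadratic: (j20)² + 23.6·j20 + 400 = 0 + j472 → |·| ≈ 472, ∠ ≈ 90.00°
|G| = 800 / 472 ≈ 1.6949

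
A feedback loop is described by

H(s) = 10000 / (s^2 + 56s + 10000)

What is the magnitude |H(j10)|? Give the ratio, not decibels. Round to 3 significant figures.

At s = jω = j10:
quadratic: (j10)² + 56·j10 + 10000 = 9900 + j560 → |·| ≈ 9915.8, ∠ ≈ 3.24°
|H| = 10000 / 9915.8 ≈ 1.0085

1.01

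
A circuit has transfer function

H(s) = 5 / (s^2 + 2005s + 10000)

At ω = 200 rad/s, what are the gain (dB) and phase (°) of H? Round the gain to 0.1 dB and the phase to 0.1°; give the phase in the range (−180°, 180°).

-98.1 dB, -94.3°

Substitute s = j200:
Numerator: 5 = 5 + j0
Denominator: (j200)^2 + 2005(j200) + 10000 = -30000 + j401000
|N| = √(5² + 0²) ≈ 5, ∠N ≈ 0.00°
|D| = √(30000² + 401000²) ≈ 4.0212e+05, ∠D ≈ 94.28°
|H| = 5 / 4.0212e+05 ≈ 1.2434e-05
Gain = 20 log₁₀(1.2434e-05) ≈ -98.11 dB
∠H = 0.00° − 94.28° = -94.28°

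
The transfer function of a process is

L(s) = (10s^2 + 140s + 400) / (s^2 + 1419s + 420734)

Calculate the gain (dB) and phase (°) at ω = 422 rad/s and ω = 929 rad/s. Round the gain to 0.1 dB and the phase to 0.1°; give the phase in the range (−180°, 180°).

Substitute s = j422:
Numerator: 10(j422)^2 + 140(j422) + 400 = -1780440 + j59080
Denominator: (j422)^2 + 1419(j422) + 420734 = 242650 + j598818
|N| = √(1780440² + 59080²) ≈ 1.7814e+06, ∠N ≈ 178.10°
|D| = √(242650² + 598818²) ≈ 6.4611e+05, ∠D ≈ 67.94°
|L| = 1.7814e+06 / 6.4611e+05 ≈ 2.7571
Gain = 20 log₁₀(2.7571) ≈ 8.81 dB
∠L = 178.10° − 67.94° = 110.16°

Substitute s = j929:
Numerator: 10(j929)^2 + 140(j929) + 400 = -8630010 + j130060
Denominator: (j929)^2 + 1419(j929) + 420734 = -442307 + j1318251
|N| = √(8630010² + 130060²) ≈ 8.631e+06, ∠N ≈ 179.14°
|D| = √(442307² + 1318251²) ≈ 1.3905e+06, ∠D ≈ 108.55°
|L| = 8.631e+06 / 1.3905e+06 ≈ 6.2071
Gain = 20 log₁₀(6.2071) ≈ 15.86 dB
∠L = 179.14° − 108.55° = 70.59°

ω = 422: 8.8 dB, 110.2°; ω = 929: 15.9 dB, 70.6°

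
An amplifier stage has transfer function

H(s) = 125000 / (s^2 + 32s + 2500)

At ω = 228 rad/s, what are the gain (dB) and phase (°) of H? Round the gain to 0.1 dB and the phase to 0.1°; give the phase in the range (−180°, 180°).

At s = jω = j228:
quadratic: (j228)² + 32·j228 + 2500 = -49484 + j7296 → |·| ≈ 50019, ∠ ≈ 171.61°
|H| = 125000 / 50019 ≈ 2.4991
Gain = 20 log₁₀(2.4991) ≈ 7.96 dB
∠H = 0.00° − 171.61° = -171.61°

8.0 dB, -171.6°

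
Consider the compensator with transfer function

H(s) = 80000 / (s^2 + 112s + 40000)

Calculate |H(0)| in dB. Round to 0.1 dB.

6.0 dB

H(0) = 80000 / 40000 = 2
20 log₁₀(2) ≈ 6.02 dB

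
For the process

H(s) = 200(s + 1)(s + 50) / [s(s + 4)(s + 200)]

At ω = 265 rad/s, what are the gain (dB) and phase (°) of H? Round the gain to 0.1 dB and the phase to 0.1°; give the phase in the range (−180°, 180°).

-4.3 dB, -63.0°

At s = jω = j265:
zero (s+1): 1 + j265 → |·| = √(1²+265²) = √70226 ≈ 265, ∠ = arctan(265/1) ≈ 89.78°
zero (s+50): 50 + j265 → |·| = √(50²+265²) = √72725 ≈ 269.68, ∠ = arctan(265/50) ≈ 79.32°
pole (s+4): 4 + j265 → |·| = √(4²+265²) = √70241 ≈ 265.03, ∠ = arctan(265/4) ≈ 89.14°
pole (s+200): 200 + j265 → |·| = √(200²+265²) = √110225 ≈ 332, ∠ = arctan(265/200) ≈ 52.96°
pole at origin: |s| = 265, ∠ = 90.00° (in denominator)
|H| = 200 · 71465 / 2.3317e+07 ≈ 0.61299
Gain = 20 log₁₀(0.61299) ≈ -4.25 dB
∠H = 169.10° − 232.10° = -63.00°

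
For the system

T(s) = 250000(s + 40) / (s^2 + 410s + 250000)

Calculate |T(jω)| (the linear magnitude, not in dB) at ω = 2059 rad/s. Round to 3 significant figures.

At s = jω = j2059:
zero (s+40): 40 + j2059 → |·| = √(40²+2059²) = √4241081 ≈ 2059.4, ∠ = arctan(2059/40) ≈ 88.89°
quadratic: (j2059)² + 410·j2059 + 250000 = -3989481 + j844190 → |·| ≈ 4.0778e+06, ∠ ≈ 168.05°
|T| = 250000 · 2059.4 / 4.0778e+06 ≈ 126.26

126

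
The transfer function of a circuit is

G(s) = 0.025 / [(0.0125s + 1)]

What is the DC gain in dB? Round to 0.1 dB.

-32.0 dB

G(0) = 0.025 · 1 / 1 = 0.025
20 log₁₀(0.025) ≈ -32.04 dB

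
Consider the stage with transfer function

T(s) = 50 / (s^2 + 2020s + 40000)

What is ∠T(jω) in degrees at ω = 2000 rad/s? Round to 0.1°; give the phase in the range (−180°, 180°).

-134.4°

Substitute s = j2000:
Numerator: 50 = 50 + j0
Denominator: (j2000)^2 + 2020(j2000) + 40000 = -3960000 + j4040000
|N| = √(50² + 0²) ≈ 50, ∠N ≈ 0.00°
|D| = √(3960000² + 4040000²) ≈ 5.6571e+06, ∠D ≈ 134.43°
∠T = 0.00° − 134.43° = -134.43°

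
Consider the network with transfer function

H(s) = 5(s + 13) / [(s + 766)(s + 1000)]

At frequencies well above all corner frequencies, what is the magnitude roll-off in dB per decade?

-20 dB/decade

Each pole contributes −20 dB/decade at high frequency; each zero contributes +20 dB/decade.
Net: 1 zero(s) − 2 pole(s) → -20 dB/decade.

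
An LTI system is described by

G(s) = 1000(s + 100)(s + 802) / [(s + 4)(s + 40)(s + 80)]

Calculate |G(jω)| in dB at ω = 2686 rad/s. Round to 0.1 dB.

-8.2 dB

At s = jω = j2686:
zero (s+100): 100 + j2686 → |·| = √(100²+2686²) = √7224596 ≈ 2687.9, ∠ = arctan(2686/100) ≈ 87.87°
zero (s+802): 802 + j2686 → |·| = √(802²+2686²) = √7857800 ≈ 2803.2, ∠ = arctan(2686/802) ≈ 73.38°
pole (s+4): 4 + j2686 → |·| = √(4²+2686²) = √7214612 ≈ 2686, ∠ = arctan(2686/4) ≈ 89.91°
pole (s+40): 40 + j2686 → |·| = √(40²+2686²) = √7216196 ≈ 2686.3, ∠ = arctan(2686/40) ≈ 89.15°
pole (s+80): 80 + j2686 → |·| = √(80²+2686²) = √7220996 ≈ 2687.2, ∠ = arctan(2686/80) ≈ 88.29°
|G| = 1000 · 7.5347e+06 / 1.9389e+10 ≈ 0.38861
Gain = 20 log₁₀(0.38861) ≈ -8.21 dB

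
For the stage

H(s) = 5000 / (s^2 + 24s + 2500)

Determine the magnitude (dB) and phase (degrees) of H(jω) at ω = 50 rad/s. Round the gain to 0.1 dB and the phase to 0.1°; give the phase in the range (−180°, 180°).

12.4 dB, -90.0°

At s = jω = j50:
quadratic: (j50)² + 24·j50 + 2500 = 0 + j1200 → |·| ≈ 1200, ∠ ≈ 90.00°
|H| = 5000 / 1200 ≈ 4.1667
Gain = 20 log₁₀(4.1667) ≈ 12.40 dB
∠H = 0.00° − 90.00° = -90.00°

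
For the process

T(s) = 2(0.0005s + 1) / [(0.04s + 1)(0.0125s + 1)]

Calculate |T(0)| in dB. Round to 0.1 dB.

T(0) = 2 · 1 / 1 = 2
20 log₁₀(2) ≈ 6.02 dB

6.0 dB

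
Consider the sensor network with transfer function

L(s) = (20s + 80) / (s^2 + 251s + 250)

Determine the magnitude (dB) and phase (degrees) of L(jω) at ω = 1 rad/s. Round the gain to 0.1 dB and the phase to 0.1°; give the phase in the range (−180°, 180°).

-12.6 dB, -31.2°

Substitute s = j1:
Numerator: 20(j1) + 80 = 80 + j20
Denominator: (j1)^2 + 251(j1) + 250 = 249 + j251
|N| = √(80² + 20²) ≈ 82.462, ∠N ≈ 14.04°
|D| = √(249² + 251²) ≈ 353.56, ∠D ≈ 45.23°
|L| = 82.462 / 353.56 ≈ 0.23323
Gain = 20 log₁₀(0.23323) ≈ -12.64 dB
∠L = 14.04° − 45.23° = -31.19°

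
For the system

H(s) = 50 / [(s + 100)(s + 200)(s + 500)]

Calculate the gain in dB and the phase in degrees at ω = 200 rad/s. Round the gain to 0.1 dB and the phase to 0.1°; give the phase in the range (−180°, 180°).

-116.7 dB, -130.2°

At s = jω = j200:
pole (s+100): 100 + j200 → |·| = √(100²+200²) = √50000 ≈ 223.61, ∠ = arctan(200/100) ≈ 63.43°
pole (s+200): 200 + j200 → |·| = √(200²+200²) = √80000 ≈ 282.84, ∠ = arctan(200/200) ≈ 45.00°
pole (s+500): 500 + j200 → |·| = √(500²+200²) = √290000 ≈ 538.52, ∠ = arctan(200/500) ≈ 21.80°
|H| = 50 / 3.4059e+07 ≈ 1.468e-06
Gain = 20 log₁₀(1.468e-06) ≈ -116.67 dB
∠H = 0.00° − 130.23° = -130.23°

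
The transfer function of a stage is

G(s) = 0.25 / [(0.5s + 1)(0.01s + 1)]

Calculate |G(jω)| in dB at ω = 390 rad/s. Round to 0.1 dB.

-69.9 dB

At ω = 390 rad/s:
pole (1 + j390·0.5) = 1 + j195 → |·| ≈ 195, ∠ ≈ 89.71°
pole (1 + j390·0.01) = 1 + j3.9 → |·| ≈ 4.0262, ∠ ≈ 75.62°
|G| = 0.25 · 1 / (195 · 4.0262) ≈ 0.00031843
Gain = 20 log₁₀(0.00031843) ≈ -69.94 dB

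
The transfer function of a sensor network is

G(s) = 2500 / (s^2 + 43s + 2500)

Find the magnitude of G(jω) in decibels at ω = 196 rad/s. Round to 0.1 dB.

-23.4 dB

At s = jω = j196:
quadratic: (j196)² + 43·j196 + 2500 = -35916 + j8428 → |·| ≈ 36892, ∠ ≈ 166.79°
|G| = 2500 / 36892 ≈ 0.067765
Gain = 20 log₁₀(0.067765) ≈ -23.38 dB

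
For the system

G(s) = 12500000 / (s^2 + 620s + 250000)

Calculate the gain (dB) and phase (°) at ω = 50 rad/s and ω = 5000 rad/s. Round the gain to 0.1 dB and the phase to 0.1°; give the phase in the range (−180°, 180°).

At s = jω = j50:
quadratic: (j50)² + 620·j50 + 250000 = 247500 + j31000 → |·| ≈ 2.4943e+05, ∠ ≈ 7.14°
|G| = 12500000 / 2.4943e+05 ≈ 50.114
Gain = 20 log₁₀(50.114) ≈ 34.00 dB
∠G = 0.00° − 7.14° = -7.14°

At s = jω = j5000:
quadratic: (j5000)² + 620·j5000 + 250000 = -24750000 + j3100000 → |·| ≈ 2.4943e+07, ∠ ≈ 172.86°
|G| = 12500000 / 2.4943e+07 ≈ 0.50114
Gain = 20 log₁₀(0.50114) ≈ -6.00 dB
∠G = 0.00° − 172.86° = -172.86°

ω = 50: 34.0 dB, -7.1°; ω = 5000: -6.0 dB, -172.9°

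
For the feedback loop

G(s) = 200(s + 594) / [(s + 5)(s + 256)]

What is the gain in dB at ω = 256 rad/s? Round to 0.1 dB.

2.9 dB

At s = jω = j256:
zero (s+594): 594 + j256 → |·| = √(594²+256²) = √418372 ≈ 646.82, ∠ = arctan(256/594) ≈ 23.31°
pole (s+5): 5 + j256 → |·| = √(5²+256²) = √65561 ≈ 256.05, ∠ = arctan(256/5) ≈ 88.88°
pole (s+256): 256 + j256 → |·| = √(256²+256²) = √131072 ≈ 362.04, ∠ = arctan(256/256) ≈ 45.00°
|G| = 200 · 646.82 / 92700 ≈ 1.3955
Gain = 20 log₁₀(1.3955) ≈ 2.89 dB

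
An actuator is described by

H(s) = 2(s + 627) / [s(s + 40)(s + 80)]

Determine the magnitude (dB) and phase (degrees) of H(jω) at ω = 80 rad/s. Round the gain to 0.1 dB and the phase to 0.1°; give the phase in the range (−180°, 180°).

At s = jω = j80:
zero (s+627): 627 + j80 → |·| = √(627²+80²) = √399529 ≈ 632.08, ∠ = arctan(80/627) ≈ 7.27°
pole (s+40): 40 + j80 → |·| = √(40²+80²) = √8000 ≈ 89.443, ∠ = arctan(80/40) ≈ 63.43°
pole (s+80): 80 + j80 → |·| = √(80²+80²) = √12800 ≈ 113.14, ∠ = arctan(80/80) ≈ 45.00°
pole at origin: |s| = 80, ∠ = 90.00° (in denominator)
|H| = 2 · 632.08 / 8.0957e+05 ≈ 0.0015615
Gain = 20 log₁₀(0.0015615) ≈ -56.13 dB
∠H = 7.27° − 198.43° = -191.16° ≡ 168.84° (principal value)

-56.1 dB, 168.8°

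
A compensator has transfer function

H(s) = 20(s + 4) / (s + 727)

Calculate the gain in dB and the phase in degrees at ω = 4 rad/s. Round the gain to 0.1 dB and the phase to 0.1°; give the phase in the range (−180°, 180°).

At s = jω = j4:
zero (s+4): 4 + j4 → |·| = √(4²+4²) = √32 ≈ 5.6569, ∠ = arctan(4/4) ≈ 45.00°
pole (s+727): 727 + j4 → |·| = √(727²+4²) = √528545 ≈ 727.01, ∠ = arctan(4/727) ≈ 0.32°
|H| = 20 · 5.6569 / 727.01 ≈ 0.15562
Gain = 20 log₁₀(0.15562) ≈ -16.16 dB
∠H = 45.00° − 0.32° = 44.68°

-16.2 dB, 44.7°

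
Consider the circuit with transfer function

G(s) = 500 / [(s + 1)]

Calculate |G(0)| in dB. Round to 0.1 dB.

G(0) = 500 · 1 / 1 = 500
20 log₁₀(500) ≈ 53.98 dB

54.0 dB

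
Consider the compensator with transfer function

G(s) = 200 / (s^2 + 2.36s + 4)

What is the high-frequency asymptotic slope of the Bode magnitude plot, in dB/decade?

-40 dB/decade

Each pole contributes −20 dB/decade at high frequency; each zero contributes +20 dB/decade.
Net: 0 zero(s) − 2 pole(s) → -40 dB/decade.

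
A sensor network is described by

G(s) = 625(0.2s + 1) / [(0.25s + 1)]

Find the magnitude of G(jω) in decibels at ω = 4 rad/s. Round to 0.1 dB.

55.1 dB

At ω = 4 rad/s:
zero (1 + j4·0.2) = 1 + j0.8 → |·| ≈ 1.2806, ∠ ≈ 38.66°
pole (1 + j4·0.25) = 1 + j1 → |·| ≈ 1.4142, ∠ ≈ 45.00°
|G| = 625 · 1.2806 / (1.4142) ≈ 565.96
Gain = 20 log₁₀(565.96) ≈ 55.06 dB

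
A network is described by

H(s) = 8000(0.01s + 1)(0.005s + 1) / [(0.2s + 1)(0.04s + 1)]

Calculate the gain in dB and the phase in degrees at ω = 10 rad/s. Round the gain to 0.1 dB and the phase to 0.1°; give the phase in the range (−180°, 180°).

70.5 dB, -76.7°

At ω = 10 rad/s:
zero (1 + j10·0.01) = 1 + j0.1 → |·| ≈ 1.005, ∠ ≈ 5.71°
zero (1 + j10·0.005) = 1 + j0.05 → |·| ≈ 1.0012, ∠ ≈ 2.86°
pole (1 + j10·0.2) = 1 + j2 → |·| ≈ 2.2361, ∠ ≈ 63.43°
pole (1 + j10·0.04) = 1 + j0.4 → |·| ≈ 1.077, ∠ ≈ 21.80°
|H| = 8000 · 1.005 · 1.0012 / (2.2361 · 1.077) ≈ 3342.5
Gain = 20 log₁₀(3342.5) ≈ 70.48 dB
∠H = (5.71° + 2.86°) − (63.43° + 21.80°) = -76.66°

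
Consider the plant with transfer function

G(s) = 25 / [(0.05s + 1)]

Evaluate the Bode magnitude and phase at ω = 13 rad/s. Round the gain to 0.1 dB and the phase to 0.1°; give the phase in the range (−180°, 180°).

26.4 dB, -33.0°

At ω = 13 rad/s:
pole (1 + j13·0.05) = 1 + j0.65 → |·| ≈ 1.1927, ∠ ≈ 33.02°
|G| = 25 · 1 / (1.1927) ≈ 20.961
Gain = 20 log₁₀(20.961) ≈ 26.43 dB
∠G = (0°) − (33.02°) = -33.02°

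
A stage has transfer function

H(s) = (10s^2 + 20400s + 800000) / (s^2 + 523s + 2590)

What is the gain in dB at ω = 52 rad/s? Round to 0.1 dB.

Substitute s = j52:
Numerator: 10(j52)^2 + 20400(j52) + 800000 = 772960 + j1060800
Denominator: (j52)^2 + 523(j52) + 2590 = -114 + j27196
|N| = √(772960² + 1060800²) ≈ 1.3125e+06, ∠N ≈ 53.92°
|D| = √(114² + 27196²) ≈ 27196, ∠D ≈ 90.24°
|H| = 1.3125e+06 / 27196 ≈ 48.261
Gain = 20 log₁₀(48.261) ≈ 33.67 dB

33.7 dB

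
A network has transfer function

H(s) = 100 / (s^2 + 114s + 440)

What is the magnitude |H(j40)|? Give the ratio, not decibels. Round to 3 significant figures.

0.0213

Substitute s = j40:
Numerator: 100 = 100 + j0
Denominator: (j40)^2 + 114(j40) + 440 = -1160 + j4560
|N| = √(100² + 0²) ≈ 100, ∠N ≈ 0.00°
|D| = √(1160² + 4560²) ≈ 4705.2, ∠D ≈ 104.27°
|H| = 100 / 4705.2 ≈ 0.021253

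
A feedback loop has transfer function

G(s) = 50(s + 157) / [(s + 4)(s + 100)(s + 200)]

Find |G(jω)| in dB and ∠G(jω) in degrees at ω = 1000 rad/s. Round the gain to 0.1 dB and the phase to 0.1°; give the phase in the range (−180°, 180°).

-86.1 dB, -171.7°

At s = jω = j1000:
zero (s+157): 157 + j1000 → |·| = √(157²+1000²) = √1024649 ≈ 1012.2, ∠ = arctan(1000/157) ≈ 81.08°
pole (s+4): 4 + j1000 → |·| = √(4²+1000²) = √1000016 ≈ 1000, ∠ = arctan(1000/4) ≈ 89.77°
pole (s+100): 100 + j1000 → |·| = √(100²+1000²) = √1010000 ≈ 1005, ∠ = arctan(1000/100) ≈ 84.29°
pole (s+200): 200 + j1000 → |·| = √(200²+1000²) = √1040000 ≈ 1019.8, ∠ = arctan(1000/200) ≈ 78.69°
|G| = 50 · 1012.2 / 1.0249e+09 ≈ 4.938e-05
Gain = 20 log₁₀(4.938e-05) ≈ -86.13 dB
∠G = 81.08° − 252.75° = -171.67°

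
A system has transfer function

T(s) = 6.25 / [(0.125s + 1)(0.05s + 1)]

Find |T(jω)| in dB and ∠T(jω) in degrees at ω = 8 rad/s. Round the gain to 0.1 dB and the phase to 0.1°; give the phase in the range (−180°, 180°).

12.3 dB, -66.8°

At ω = 8 rad/s:
pole (1 + j8·0.125) = 1 + j1 → |·| ≈ 1.4142, ∠ ≈ 45.00°
pole (1 + j8·0.05) = 1 + j0.4 → |·| ≈ 1.077, ∠ ≈ 21.80°
|T| = 6.25 · 1 / (1.4142 · 1.077) ≈ 4.1035
Gain = 20 log₁₀(4.1035) ≈ 12.26 dB
∠T = (0°) − (45.00° + 21.80°) = -66.80°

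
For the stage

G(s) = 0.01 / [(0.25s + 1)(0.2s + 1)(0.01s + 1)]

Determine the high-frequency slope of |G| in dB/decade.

Each pole contributes −20 dB/decade at high frequency; each zero contributes +20 dB/decade.
Net: 0 zero(s) − 3 pole(s) → -60 dB/decade.

-60 dB/decade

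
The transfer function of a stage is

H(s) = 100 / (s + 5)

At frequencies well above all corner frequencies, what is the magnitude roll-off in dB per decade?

Each pole contributes −20 dB/decade at high frequency; each zero contributes +20 dB/decade.
Net: 0 zero(s) − 1 pole(s) → -20 dB/decade.

-20 dB/decade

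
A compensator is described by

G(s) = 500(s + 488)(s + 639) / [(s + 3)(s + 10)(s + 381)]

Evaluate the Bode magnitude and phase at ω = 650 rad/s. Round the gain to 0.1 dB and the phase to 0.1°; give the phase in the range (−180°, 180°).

At s = jω = j650:
zero (s+488): 488 + j650 → |·| = √(488²+650²) = √660644 ≈ 812.8, ∠ = arctan(650/488) ≈ 53.10°
zero (s+639): 639 + j650 → |·| = √(639²+650²) = √830821 ≈ 911.49, ∠ = arctan(650/639) ≈ 45.49°
pole (s+3): 3 + j650 → |·| = √(3²+650²) = √422509 ≈ 650.01, ∠ = arctan(650/3) ≈ 89.74°
pole (s+10): 10 + j650 → |·| = √(10²+650²) = √422600 ≈ 650.08, ∠ = arctan(650/10) ≈ 89.12°
pole (s+381): 381 + j650 → |·| = √(381²+650²) = √567661 ≈ 753.43, ∠ = arctan(650/381) ≈ 59.62°
|G| = 500 · 7.4086e+05 / 3.1837e+08 ≈ 1.1635
Gain = 20 log₁₀(1.1635) ≈ 1.32 dB
∠G = 98.59° − 238.48° = -139.89°

1.3 dB, -139.9°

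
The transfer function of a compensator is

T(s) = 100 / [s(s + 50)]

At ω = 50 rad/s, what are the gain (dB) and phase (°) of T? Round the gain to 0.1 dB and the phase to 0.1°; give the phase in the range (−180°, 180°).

-31.0 dB, -135.0°

At s = jω = j50:
pole (s+50): 50 + j50 → |·| = √(50²+50²) = √5000 ≈ 70.711, ∠ = arctan(50/50) ≈ 45.00°
pole at origin: |s| = 50, ∠ = 90.00° (in denominator)
|T| = 100 / 3535.5 ≈ 0.028285
Gain = 20 log₁₀(0.028285) ≈ -30.97 dB
∠T = 0.00° − 135.00° = -135.00°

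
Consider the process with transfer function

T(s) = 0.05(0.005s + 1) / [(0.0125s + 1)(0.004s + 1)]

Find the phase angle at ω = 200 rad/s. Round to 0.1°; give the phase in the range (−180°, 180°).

At ω = 200 rad/s:
zero (1 + j200·0.005) = 1 + j1 → |·| ≈ 1.4142, ∠ ≈ 45.00°
pole (1 + j200·0.0125) = 1 + j2.5 → |·| ≈ 2.6926, ∠ ≈ 68.20°
pole (1 + j200·0.004) = 1 + j0.8 → |·| ≈ 1.2806, ∠ ≈ 38.66°
∠T = (45.00°) − (68.20° + 38.66°) = -61.86°

-61.9°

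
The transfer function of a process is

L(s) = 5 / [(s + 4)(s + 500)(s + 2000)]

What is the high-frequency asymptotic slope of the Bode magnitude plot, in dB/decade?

Each pole contributes −20 dB/decade at high frequency; each zero contributes +20 dB/decade.
Net: 0 zero(s) − 3 pole(s) → -60 dB/decade.

-60 dB/decade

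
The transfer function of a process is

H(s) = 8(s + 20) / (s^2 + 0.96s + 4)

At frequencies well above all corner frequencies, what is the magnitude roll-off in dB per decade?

Each pole contributes −20 dB/decade at high frequency; each zero contributes +20 dB/decade.
Net: 1 zero(s) − 2 pole(s) → -20 dB/decade.

-20 dB/decade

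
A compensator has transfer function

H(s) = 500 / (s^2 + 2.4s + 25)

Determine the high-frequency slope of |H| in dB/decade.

Each pole contributes −20 dB/decade at high frequency; each zero contributes +20 dB/decade.
Net: 0 zero(s) − 2 pole(s) → -40 dB/decade.

-40 dB/decade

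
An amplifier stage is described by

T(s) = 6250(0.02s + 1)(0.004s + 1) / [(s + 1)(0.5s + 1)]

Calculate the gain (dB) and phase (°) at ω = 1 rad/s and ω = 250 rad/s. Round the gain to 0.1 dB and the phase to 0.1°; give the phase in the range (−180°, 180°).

ω = 1: 71.9 dB, -70.2°; ω = 250: 3.2 dB, -55.6°

At ω = 1 rad/s:
zero (1 + j1·0.02) = 1 + j0.02 → |·| ≈ 1.0002, ∠ ≈ 1.15°
zero (1 + j1·0.004) = 1 + j0.004 → |·| ≈ 1, ∠ ≈ 0.23°
pole (1 + j1·1) = 1 + j1 → |·| ≈ 1.4142, ∠ ≈ 45.00°
pole (1 + j1·0.5) = 1 + j0.5 → |·| ≈ 1.118, ∠ ≈ 26.57°
|T| = 6250 · 1.0002 · 1 / (1.4142 · 1.118) ≈ 3953.8
Gain = 20 log₁₀(3953.8) ≈ 71.94 dB
∠T = (1.15° + 0.23°) − (45.00° + 26.57°) = -70.19°

At ω = 250 rad/s:
zero (1 + j250·0.02) = 1 + j5 → |·| ≈ 5.099, ∠ ≈ 78.69°
zero (1 + j250·0.004) = 1 + j1 → |·| ≈ 1.4142, ∠ ≈ 45.00°
pole (1 + j250·1) = 1 + j250 → |·| ≈ 250, ∠ ≈ 89.77°
pole (1 + j250·0.5) = 1 + j125 → |·| ≈ 125, ∠ ≈ 89.54°
|T| = 6250 · 5.099 · 1.4142 / (250 · 125) ≈ 1.4422
Gain = 20 log₁₀(1.4422) ≈ 3.18 dB
∠T = (78.69° + 45.00°) − (89.77° + 89.54°) = -55.62°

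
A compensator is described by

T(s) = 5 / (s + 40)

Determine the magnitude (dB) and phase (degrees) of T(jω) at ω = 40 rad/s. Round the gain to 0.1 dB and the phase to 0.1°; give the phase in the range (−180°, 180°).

-21.1 dB, -45.0°

Substitute s = j40:
Numerator: 5 = 5 + j0
Denominator: (j40) + 40 = 40 + j40
|N| = √(5² + 0²) ≈ 5, ∠N ≈ 0.00°
|D| = √(40² + 40²) ≈ 56.569, ∠D ≈ 45.00°
|T| = 5 / 56.569 ≈ 0.088388
Gain = 20 log₁₀(0.088388) ≈ -21.07 dB
∠T = 0.00° − 45.00° = -45.00°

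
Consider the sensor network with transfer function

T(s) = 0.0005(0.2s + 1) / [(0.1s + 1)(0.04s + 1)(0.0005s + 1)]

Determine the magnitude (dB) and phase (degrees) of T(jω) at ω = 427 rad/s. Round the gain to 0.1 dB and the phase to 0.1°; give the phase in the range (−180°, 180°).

At ω = 427 rad/s:
zero (1 + j427·0.2) = 1 + j85.4 → |·| ≈ 85.406, ∠ ≈ 89.33°
pole (1 + j427·0.1) = 1 + j42.7 → |·| ≈ 42.712, ∠ ≈ 88.66°
pole (1 + j427·0.04) = 1 + j17.08 → |·| ≈ 17.109, ∠ ≈ 86.65°
pole (1 + j427·0.0005) = 1 + j0.2135 → |·| ≈ 1.0225, ∠ ≈ 12.05°
|T| = 0.0005 · 85.406 / (42.712 · 17.109 · 1.0225) ≈ 5.7151e-05
Gain = 20 log₁₀(5.7151e-05) ≈ -84.86 dB
∠T = (89.33°) − (88.66° + 86.65° + 12.05°) = -98.03°

-84.9 dB, -98.0°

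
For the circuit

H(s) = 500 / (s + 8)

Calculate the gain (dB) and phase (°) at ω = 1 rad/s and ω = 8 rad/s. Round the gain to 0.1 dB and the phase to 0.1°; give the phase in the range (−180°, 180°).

ω = 1: 35.9 dB, -7.1°; ω = 8: 32.9 dB, -45.0°

Substitute s = j1:
Numerator: 500 = 500 + j0
Denominator: (j1) + 8 = 8 + j1
|N| = √(500² + 0²) ≈ 500, ∠N ≈ 0.00°
|D| = √(8² + 1²) ≈ 8.0623, ∠D ≈ 7.13°
|H| = 500 / 8.0623 ≈ 62.017
Gain = 20 log₁₀(62.017) ≈ 35.85 dB
∠H = 0.00° − 7.13° = -7.13°

Substitute s = j8:
Numerator: 500 = 500 + j0
Denominator: (j8) + 8 = 8 + j8
|N| = √(500² + 0²) ≈ 500, ∠N ≈ 0.00°
|D| = √(8² + 8²) ≈ 11.314, ∠D ≈ 45.00°
|H| = 500 / 11.314 ≈ 44.193
Gain = 20 log₁₀(44.193) ≈ 32.91 dB
∠H = 0.00° − 45.00° = -45.00°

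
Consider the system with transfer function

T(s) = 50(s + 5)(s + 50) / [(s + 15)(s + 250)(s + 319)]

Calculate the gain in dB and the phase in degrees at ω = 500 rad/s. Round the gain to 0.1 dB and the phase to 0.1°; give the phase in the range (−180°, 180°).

-22.4 dB, -35.5°

At s = jω = j500:
zero (s+5): 5 + j500 → |·| = √(5²+500²) = √250025 ≈ 500.02, ∠ = arctan(500/5) ≈ 89.43°
zero (s+50): 50 + j500 → |·| = √(50²+500²) = √252500 ≈ 502.49, ∠ = arctan(500/50) ≈ 84.29°
pole (s+15): 15 + j500 → |·| = √(15²+500²) = √250225 ≈ 500.22, ∠ = arctan(500/15) ≈ 88.28°
pole (s+250): 250 + j500 → |·| = √(250²+500²) = √312500 ≈ 559.02, ∠ = arctan(500/250) ≈ 63.43°
pole (s+319): 319 + j500 → |·| = √(319²+500²) = √351761 ≈ 593.09, ∠ = arctan(500/319) ≈ 57.46°
|T| = 50 · 2.5126e+05 / 1.6585e+08 ≈ 0.075749
Gain = 20 log₁₀(0.075749) ≈ -22.41 dB
∠T = 173.72° − 209.17° = -35.45°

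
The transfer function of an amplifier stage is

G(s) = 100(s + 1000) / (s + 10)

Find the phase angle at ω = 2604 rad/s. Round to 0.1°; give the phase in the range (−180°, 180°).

-20.8°

At s = jω = j2604:
zero (s+1000): 1000 + j2604 → |·| = √(1000²+2604²) = √7780816 ≈ 2789.4, ∠ = arctan(2604/1000) ≈ 68.99°
pole (s+10): 10 + j2604 → |·| = √(10²+2604²) = √6780916 ≈ 2604, ∠ = arctan(2604/10) ≈ 89.78°
∠G = 68.99° − 89.78° = -20.79°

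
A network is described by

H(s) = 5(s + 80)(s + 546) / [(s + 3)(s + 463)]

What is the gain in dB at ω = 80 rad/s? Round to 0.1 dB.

18.4 dB

At s = jω = j80:
zero (s+80): 80 + j80 → |·| = √(80²+80²) = √12800 ≈ 113.14, ∠ = arctan(80/80) ≈ 45.00°
zero (s+546): 546 + j80 → |·| = √(546²+80²) = √304516 ≈ 551.83, ∠ = arctan(80/546) ≈ 8.34°
pole (s+3): 3 + j80 → |·| = √(3²+80²) = √6409 ≈ 80.056, ∠ = arctan(80/3) ≈ 87.85°
pole (s+463): 463 + j80 → |·| = √(463²+80²) = √220769 ≈ 469.86, ∠ = arctan(80/463) ≈ 9.80°
|H| = 5 · 62434 / 37615 ≈ 8.2991
Gain = 20 log₁₀(8.2991) ≈ 18.38 dB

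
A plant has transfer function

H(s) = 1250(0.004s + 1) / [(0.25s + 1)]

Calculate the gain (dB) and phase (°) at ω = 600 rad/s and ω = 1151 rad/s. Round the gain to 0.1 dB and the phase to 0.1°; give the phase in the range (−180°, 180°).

At ω = 600 rad/s:
zero (1 + j600·0.004) = 1 + j2.4 → |·| ≈ 2.6, ∠ ≈ 67.38°
pole (1 + j600·0.25) = 1 + j150 → |·| ≈ 150, ∠ ≈ 89.62°
|H| = 1250 · 2.6 / (150) ≈ 21.667
Gain = 20 log₁₀(21.667) ≈ 26.72 dB
∠H = (67.38°) − (89.62°) = -22.24°

At ω = 1151 rad/s:
zero (1 + j1151·0.004) = 1 + j4.604 → |·| ≈ 4.7113, ∠ ≈ 77.75°
pole (1 + j1151·0.25) = 1 + j287.75 → |·| ≈ 287.75, ∠ ≈ 89.80°
|H| = 1250 · 4.7113 / (287.75) ≈ 20.466
Gain = 20 log₁₀(20.466) ≈ 26.22 dB
∠H = (77.75°) − (89.80°) = -12.05°

ω = 600: 26.7 dB, -22.2°; ω = 1151: 26.2 dB, -12.1°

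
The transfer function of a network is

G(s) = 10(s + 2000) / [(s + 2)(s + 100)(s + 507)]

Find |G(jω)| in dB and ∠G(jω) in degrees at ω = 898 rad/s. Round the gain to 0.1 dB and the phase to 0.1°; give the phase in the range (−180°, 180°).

At s = jω = j898:
zero (s+2000): 2000 + j898 → |·| = √(2000²+898²) = √4806404 ≈ 2192.4, ∠ = arctan(898/2000) ≈ 24.18°
pole (s+2): 2 + j898 → |·| = √(2²+898²) = √806408 ≈ 898, ∠ = arctan(898/2) ≈ 89.87°
pole (s+100): 100 + j898 → |·| = √(100²+898²) = √816404 ≈ 903.55, ∠ = arctan(898/100) ≈ 83.65°
pole (s+507): 507 + j898 → |·| = √(507²+898²) = √1063453 ≈ 1031.2, ∠ = arctan(898/507) ≈ 60.55°
|G| = 10 · 2192.4 / 8.367e+08 ≈ 2.6203e-05
Gain = 20 log₁₀(2.6203e-05) ≈ -91.63 dB
∠G = 24.18° − 234.07° = -209.89° ≡ 150.11° (principal value)

-91.6 dB, 150.1°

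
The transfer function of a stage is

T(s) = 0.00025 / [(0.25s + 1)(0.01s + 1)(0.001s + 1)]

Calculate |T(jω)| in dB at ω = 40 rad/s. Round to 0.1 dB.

-92.7 dB

At ω = 40 rad/s:
pole (1 + j40·0.25) = 1 + j10 → |·| ≈ 10.05, ∠ ≈ 84.29°
pole (1 + j40·0.01) = 1 + j0.4 → |·| ≈ 1.077, ∠ ≈ 21.80°
pole (1 + j40·0.001) = 1 + j0.04 → |·| ≈ 1.0008, ∠ ≈ 2.29°
|T| = 0.00025 · 1 / (10.05 · 1.077 · 1.0008) ≈ 2.3079e-05
Gain = 20 log₁₀(2.3079e-05) ≈ -92.74 dB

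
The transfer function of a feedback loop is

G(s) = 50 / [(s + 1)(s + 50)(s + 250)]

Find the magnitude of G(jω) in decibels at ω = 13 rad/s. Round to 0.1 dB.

-70.6 dB

At s = jω = j13:
pole (s+1): 1 + j13 → |·| = √(1²+13²) = √170 ≈ 13.038, ∠ = arctan(13/1) ≈ 85.60°
pole (s+50): 50 + j13 → |·| = √(50²+13²) = √2669 ≈ 51.662, ∠ = arctan(13/50) ≈ 14.57°
pole (s+250): 250 + j13 → |·| = √(250²+13²) = √62669 ≈ 250.34, ∠ = arctan(13/250) ≈ 2.98°
|G| = 50 / 1.6862e+05 ≈ 0.00029652
Gain = 20 log₁₀(0.00029652) ≈ -70.56 dB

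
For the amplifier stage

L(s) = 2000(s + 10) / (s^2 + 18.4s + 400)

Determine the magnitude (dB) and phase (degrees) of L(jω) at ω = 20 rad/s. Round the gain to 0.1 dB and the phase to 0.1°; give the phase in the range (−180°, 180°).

41.7 dB, -26.6°

At s = jω = j20:
zero (s+10): 10 + j20 → |·| = √(10²+20²) = √500 ≈ 22.361, ∠ = arctan(20/10) ≈ 63.43°
quadratic: (j20)² + 18.4·j20 + 400 = 0 + j368 → |·| ≈ 368, ∠ ≈ 90.00°
|L| = 2000 · 22.361 / 368 ≈ 121.53
Gain = 20 log₁₀(121.53) ≈ 41.69 dB
∠L = 63.43° − 90.00° = -26.57°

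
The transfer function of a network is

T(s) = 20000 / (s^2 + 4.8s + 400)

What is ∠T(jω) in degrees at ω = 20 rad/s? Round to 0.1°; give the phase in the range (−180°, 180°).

-90.0°

At s = jω = j20:
quadratic: (j20)² + 4.8·j20 + 400 = 0 + j96 → |·| ≈ 96, ∠ ≈ 90.00°
∠T = 0.00° − 90.00° = -90.00°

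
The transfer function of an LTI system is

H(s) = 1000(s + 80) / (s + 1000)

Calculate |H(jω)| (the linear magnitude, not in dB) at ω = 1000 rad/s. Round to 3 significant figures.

At s = jω = j1000:
zero (s+80): 80 + j1000 → |·| = √(80²+1000²) = √1006400 ≈ 1003.2, ∠ = arctan(1000/80) ≈ 85.43°
pole (s+1000): 1000 + j1000 → |·| = √(1000²+1000²) = √2000000 ≈ 1414.2, ∠ = arctan(1000/1000) ≈ 45.00°
|H| = 1000 · 1003.2 / 1414.2 ≈ 709.38

709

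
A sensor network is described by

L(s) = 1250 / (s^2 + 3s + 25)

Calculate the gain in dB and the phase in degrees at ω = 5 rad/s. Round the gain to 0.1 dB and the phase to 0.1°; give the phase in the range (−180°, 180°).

At s = jω = j5:
quadratic: (j5)² + 3·j5 + 25 = 0 + j15 → |·| ≈ 15, ∠ ≈ 90.00°
|L| = 1250 / 15 ≈ 83.333
Gain = 20 log₁₀(83.333) ≈ 38.42 dB
∠L = 0.00° − 90.00° = -90.00°

38.4 dB, -90.0°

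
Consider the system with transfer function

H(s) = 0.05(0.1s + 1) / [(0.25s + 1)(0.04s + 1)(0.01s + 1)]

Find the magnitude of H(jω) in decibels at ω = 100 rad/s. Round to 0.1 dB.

At ω = 100 rad/s:
zero (1 + j100·0.1) = 1 + j10 → |·| ≈ 10.05, ∠ ≈ 84.29°
pole (1 + j100·0.25) = 1 + j25 → |·| ≈ 25.02, ∠ ≈ 87.71°
pole (1 + j100·0.04) = 1 + j4 → |·| ≈ 4.1231, ∠ ≈ 75.96°
pole (1 + j100·0.01) = 1 + j1 → |·| ≈ 1.4142, ∠ ≈ 45.00°
|H| = 0.05 · 10.05 / (25.02 · 4.1231 · 1.4142) ≈ 0.0034444
Gain = 20 log₁₀(0.0034444) ≈ -49.26 dB

-49.3 dB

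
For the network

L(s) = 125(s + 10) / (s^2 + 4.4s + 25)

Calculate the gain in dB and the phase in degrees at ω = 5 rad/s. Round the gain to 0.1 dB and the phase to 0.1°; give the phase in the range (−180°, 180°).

At s = jω = j5:
zero (s+10): 10 + j5 → |·| = √(10²+5²) = √125 ≈ 11.18, ∠ = arctan(5/10) ≈ 26.57°
quadratic: (j5)² + 4.4·j5 + 25 = 0 + j22 → |·| ≈ 22, ∠ ≈ 90.00°
|L| = 125 · 11.18 / 22 ≈ 63.523
Gain = 20 log₁₀(63.523) ≈ 36.06 dB
∠L = 26.57° − 90.00° = -63.43°

36.1 dB, -63.4°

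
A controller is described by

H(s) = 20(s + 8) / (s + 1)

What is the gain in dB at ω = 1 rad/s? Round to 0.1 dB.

41.1 dB

At s = jω = j1:
zero (s+8): 8 + j1 → |·| = √(8²+1²) = √65 ≈ 8.0623, ∠ = arctan(1/8) ≈ 7.13°
pole (s+1): 1 + j1 → |·| = √(1²+1²) = √2 ≈ 1.4142, ∠ = arctan(1/1) ≈ 45.00°
|H| = 20 · 8.0623 / 1.4142 ≈ 114.02
Gain = 20 log₁₀(114.02) ≈ 41.14 dB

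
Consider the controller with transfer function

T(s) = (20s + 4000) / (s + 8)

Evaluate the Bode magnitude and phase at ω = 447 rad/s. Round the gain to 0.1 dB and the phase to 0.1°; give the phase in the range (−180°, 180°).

Substitute s = j447:
Numerator: 20(j447) + 4000 = 4000 + j8940
Denominator: (j447) + 8 = 8 + j447
|N| = √(4000² + 8940²) ≈ 9794.1, ∠N ≈ 65.89°
|D| = √(8² + 447²) ≈ 447.07, ∠D ≈ 88.97°
|T| = 9794.1 / 447.07 ≈ 21.907
Gain = 20 log₁₀(21.907) ≈ 26.81 dB
∠T = 65.89° − 88.97° = -23.08°

26.8 dB, -23.1°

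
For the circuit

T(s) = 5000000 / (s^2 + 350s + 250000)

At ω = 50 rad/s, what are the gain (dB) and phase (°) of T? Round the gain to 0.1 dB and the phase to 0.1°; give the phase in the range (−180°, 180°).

At s = jω = j50:
quadratic: (j50)² + 350·j50 + 250000 = 247500 + j17500 → |·| ≈ 2.4812e+05, ∠ ≈ 4.04°
|T| = 5000000 / 2.4812e+05 ≈ 20.152
Gain = 20 log₁₀(20.152) ≈ 26.09 dB
∠T = 0.00° − 4.04° = -4.04°

26.1 dB, -4.0°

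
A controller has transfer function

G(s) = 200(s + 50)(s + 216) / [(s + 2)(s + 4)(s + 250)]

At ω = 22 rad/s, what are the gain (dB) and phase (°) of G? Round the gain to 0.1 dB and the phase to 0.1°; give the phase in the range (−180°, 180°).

At s = jω = j22:
zero (s+50): 50 + j22 → |·| = √(50²+22²) = √2984 ≈ 54.626, ∠ = arctan(22/50) ≈ 23.75°
zero (s+216): 216 + j22 → |·| = √(216²+22²) = √47140 ≈ 217.12, ∠ = arctan(22/216) ≈ 5.82°
pole (s+2): 2 + j22 → |·| = √(2²+22²) = √488 ≈ 22.091, ∠ = arctan(22/2) ≈ 84.81°
pole (s+4): 4 + j22 → |·| = √(4²+22²) = √500 ≈ 22.361, ∠ = arctan(22/4) ≈ 79.70°
pole (s+250): 250 + j22 → |·| = √(250²+22²) = √62984 ≈ 250.97, ∠ = arctan(22/250) ≈ 5.03°
|G| = 200 · 11860 / 1.2397e+05 ≈ 19.134
Gain = 20 log₁₀(19.134) ≈ 25.64 dB
∠G = 29.57° − 169.54° = -139.97°

25.6 dB, -140.0°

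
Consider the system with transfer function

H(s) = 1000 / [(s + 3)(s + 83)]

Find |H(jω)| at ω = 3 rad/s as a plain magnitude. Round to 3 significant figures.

2.84

At s = jω = j3:
pole (s+3): 3 + j3 → |·| = √(3²+3²) = √18 ≈ 4.2426, ∠ = arctan(3/3) ≈ 45.00°
pole (s+83): 83 + j3 → |·| = √(83²+3²) = √6898 ≈ 83.054, ∠ = arctan(3/83) ≈ 2.07°
|H| = 1000 / 352.36 ≈ 2.838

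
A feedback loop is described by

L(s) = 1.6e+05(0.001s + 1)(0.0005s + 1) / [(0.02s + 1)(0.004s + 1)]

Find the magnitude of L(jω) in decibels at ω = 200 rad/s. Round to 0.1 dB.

At ω = 200 rad/s:
zero (1 + j200·0.001) = 1 + j0.2 → |·| ≈ 1.0198, ∠ ≈ 11.31°
zero (1 + j200·0.0005) = 1 + j0.1 → |·| ≈ 1.005, ∠ ≈ 5.71°
pole (1 + j200·0.02) = 1 + j4 → |·| ≈ 4.1231, ∠ ≈ 75.96°
pole (1 + j200·0.004) = 1 + j0.8 → |·| ≈ 1.2806, ∠ ≈ 38.66°
|L| = 1.6e+05 · 1.0198 · 1.005 / (4.1231 · 1.2806) ≈ 31057
Gain = 20 log₁₀(31057) ≈ 89.84 dB

89.8 dB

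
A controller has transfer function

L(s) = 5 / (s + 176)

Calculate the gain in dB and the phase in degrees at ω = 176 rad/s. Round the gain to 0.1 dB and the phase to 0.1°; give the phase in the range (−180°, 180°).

-33.9 dB, -45.0°

Substitute s = j176:
Numerator: 5 = 5 + j0
Denominator: (j176) + 176 = 176 + j176
|N| = √(5² + 0²) ≈ 5, ∠N ≈ 0.00°
|D| = √(176² + 176²) ≈ 248.9, ∠D ≈ 45.00°
|L| = 5 / 248.9 ≈ 0.020088
Gain = 20 log₁₀(0.020088) ≈ -33.94 dB
∠L = 0.00° − 45.00° = -45.00°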